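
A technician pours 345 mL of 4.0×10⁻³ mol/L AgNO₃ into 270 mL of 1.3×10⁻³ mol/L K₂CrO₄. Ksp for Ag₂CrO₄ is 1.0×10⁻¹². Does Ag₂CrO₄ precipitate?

After mixing, V = 345 mL + 270 mL = 615 mL.
[Ag⁺] = (4.0×10⁻³)(345)/615 = 2.2×10⁻³ mol/L
[CrO₄²⁻] = (1.3×10⁻³)(270)/615 = 5.7×10⁻⁴ mol/L
Q = [Ag⁺]^2[CrO₄²⁻] = 2.9×10⁻⁹
Q = 2.9×10⁻⁹ > Ksp = 1.0×10⁻¹², so the solution is supersaturated and Ag₂CrO₄ precipitates.

Yes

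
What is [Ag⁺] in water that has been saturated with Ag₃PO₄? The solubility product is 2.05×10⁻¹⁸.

Ag₃PO₄(s) ⇌ 3 Ag⁺(aq) + PO₄³⁻(aq)
If s mol/L of Ag₃PO₄ dissolves, [Ag⁺] = 3s and [PO₄³⁻] = s.
Ksp = [Ag⁺]^3[PO₄³⁻] = (3s)^3 · s = 27s^4 = 2.05×10⁻¹⁸
s = 1.66×10⁻⁵ mol L⁻¹
[Ag⁺] = 3s = 4.98×10⁻⁵ mol L⁻¹

4.98×10⁻⁵ M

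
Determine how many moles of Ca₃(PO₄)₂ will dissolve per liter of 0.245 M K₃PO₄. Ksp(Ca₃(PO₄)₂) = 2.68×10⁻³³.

1.18×10⁻¹¹ M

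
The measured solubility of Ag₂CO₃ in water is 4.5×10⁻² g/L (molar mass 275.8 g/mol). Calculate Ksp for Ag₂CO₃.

Ksp = 1.7×10⁻¹¹

Convert to molarity: s = 4.5×10⁻² / 275.8 = 1.632×10⁻⁴ mol/L
Ag₂CO₃(s) ⇌ 2 Ag⁺(aq) + CO₃²⁻(aq)
For each mole of Ag₂CO₃ that dissolves per liter, [Ag⁺] = 2s and [CO₃²⁻] = s; let s denote this solubility.
Ksp = [Ag⁺]^2[CO₃²⁻] = (2s)^2 · s = 4s^3
Ksp = 4 × (1.632×10⁻⁴)^3 = 1.7×10⁻¹¹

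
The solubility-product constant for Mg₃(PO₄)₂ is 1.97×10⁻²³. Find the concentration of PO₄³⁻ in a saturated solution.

Mg₃(PO₄)₂(s) ⇌ 3 Mg²⁺(aq) + 2 PO₄³⁻(aq)
Call the molar solubility s, so that [Mg²⁺] = 3s and [PO₄³⁻] = 2s.
Ksp = [Mg²⁺]^3[PO₄³⁻]^2 = (3s)^3 · (2s)^2 = 108s^5 = 1.97×10⁻²³
s = 1.13×10⁻⁵ mol L⁻¹
[PO₄³⁻] = 2s = 2.26×10⁻⁵ mol L⁻¹

2.26×10⁻⁵ M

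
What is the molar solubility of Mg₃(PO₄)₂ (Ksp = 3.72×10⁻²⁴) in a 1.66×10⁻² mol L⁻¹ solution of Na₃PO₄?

7.94×10⁻⁸ M

Mg₃(PO₄)₂(s) ⇌ 3 Mg²⁺(aq) + 2 PO₄³⁻(aq)
PO₄³⁻ is already present at 1.66×10⁻² mol L⁻¹. If s mol/L of Mg₃(PO₄)₂ dissolves, [Mg²⁺] = 3s while [PO₄³⁻] ≈ 1.66×10⁻² mol L⁻¹.
Ksp = [Mg²⁺]^3[PO₄³⁻]^2 = (3s)^3(1.66×10⁻²)^2
(3s)^3 = 3.72×10⁻²⁴ / (1.66×10⁻²)^2 = 1.35×10⁻²⁰
s = 7.94×10⁻⁸ mol L⁻¹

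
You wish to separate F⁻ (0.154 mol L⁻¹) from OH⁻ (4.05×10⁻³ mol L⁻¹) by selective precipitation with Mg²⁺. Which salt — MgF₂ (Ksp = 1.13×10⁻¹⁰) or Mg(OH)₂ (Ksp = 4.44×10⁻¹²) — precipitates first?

MgF₂

A salt starts to precipitate once the ion product Q reaches its Ksp.
For MgF₂: [Mg²⁺] = (Ksp/[F⁻]^2) = 4.76×10⁻⁹ mol L⁻¹
For Mg(OH)₂: [Mg²⁺] = (Ksp/[OH⁻]^2) = 2.71×10⁻⁷ mol L⁻¹
The smaller threshold [Mg²⁺] is reached first, so MgF₂ precipitates first.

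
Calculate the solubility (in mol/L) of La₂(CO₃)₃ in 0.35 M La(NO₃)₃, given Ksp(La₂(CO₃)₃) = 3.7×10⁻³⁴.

4.8×10⁻¹² M

La₂(CO₃)₃(s) ⇌ 2 La³⁺(aq) + 3 CO₃²⁻(aq)
Let s be the solubility of La₂(CO₃)₃ here. The common ion gives [La³⁺] ≈ 0.35 M, and [CO₃²⁻] = 3s.
Ksp = [La³⁺]^2[CO₃²⁻]^3 = (0.35)^2(3s)^3
(3s)^3 = 3.7×10⁻³⁴ / (0.35)^2 = 3.0×10⁻³³
s = 4.8×10⁻¹² M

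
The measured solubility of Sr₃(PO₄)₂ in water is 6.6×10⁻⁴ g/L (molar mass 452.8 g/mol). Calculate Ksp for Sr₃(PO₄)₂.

Ksp = 7.1×10⁻²⁸

Convert to molarity: s = 6.6×10⁻⁴ / 452.8 = 1.458×10⁻⁶ mol/L
Sr₃(PO₄)₂(s) ⇌ 3 Sr²⁺(aq) + 2 PO₄³⁻(aq)
If s mol/L of Sr₃(PO₄)₂ dissolves, [Sr²⁺] = 3s and [PO₄³⁻] = 2s.
Ksp = [Sr²⁺]^3[PO₄³⁻]^2 = (3s)^3 · (2s)^2 = 108s^5
Ksp = 108 × (1.458×10⁻⁶)^5 = 7.1×10⁻²⁸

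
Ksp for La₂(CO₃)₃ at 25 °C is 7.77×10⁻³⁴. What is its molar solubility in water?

La₂(CO₃)₃(s) ⇌ 2 La³⁺(aq) + 3 CO₃²⁻(aq)
If s mol/L of La₂(CO₃)₃ dissolves, [La³⁺] = 2s and [CO₃²⁻] = 3s.
Ksp = [La³⁺]^2[CO₃²⁻]^3 = (2s)^2 · (3s)^3 = 108s^5
108s^5 = 7.77×10⁻³⁴  ⇒  s^5 = 7.19×10⁻³⁶
Taking the 5th root, s = 9.36×10⁻⁸ mol L⁻¹.

9.36×10⁻⁸ M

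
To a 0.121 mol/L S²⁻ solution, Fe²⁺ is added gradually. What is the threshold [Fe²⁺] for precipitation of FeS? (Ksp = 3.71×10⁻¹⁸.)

The threshold for precipitation is Q = Ksp.
FeS(s) ⇌ Fe²⁺(aq) + S²⁻(aq)
Ksp = [Fe²⁺][S²⁻] = [Fe²⁺](0.121)
[Fe²⁺] = 3.71×10⁻¹⁸ / (0.121) = 3.07×10⁻¹⁷
[Fe²⁺] = 3.07×10⁻¹⁷ mol/L

3.07×10⁻¹⁷ M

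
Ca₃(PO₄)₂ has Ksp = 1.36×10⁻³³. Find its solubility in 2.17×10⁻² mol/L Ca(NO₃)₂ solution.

Ca₃(PO₄)₂(s) ⇌ 3 Ca²⁺(aq) + 2 PO₄³⁻(aq)
Ca²⁺ is already present at 2.17×10⁻² mol/L. If s mol/L of Ca₃(PO₄)₂ dissolves, [PO₄³⁻] = 2s while [Ca²⁺] ≈ 2.17×10⁻² mol/L.
Ksp = [Ca²⁺]^3[PO₄³⁻]^2 = (2.17×10⁻²)^3(2s)^2
(2s)^2 = 1.36×10⁻³³ / (2.17×10⁻²)^3 = 1.33×10⁻²⁸
s = 5.77×10⁻¹⁵ mol/L

5.77×10⁻¹⁵ M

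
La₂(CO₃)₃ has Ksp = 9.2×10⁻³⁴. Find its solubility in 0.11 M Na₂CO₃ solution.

4.2×10⁻¹⁶ M

La₂(CO₃)₃(s) ⇌ 2 La³⁺(aq) + 3 CO₃²⁻(aq)
The solution already contains CO₃²⁻ at 0.11 M. Let s be the molar solubility of La₂(CO₃)₃.
[CO₃²⁻] ≈ 0.11 M (common ion dominates); [La³⁺] = 2s.
Ksp = [La³⁺]^2[CO₃²⁻]^3 = (2s)^2(0.11)^3
(2s)^2 = 9.2×10⁻³⁴ / (0.11)^3 = 6.9×10⁻³¹
s = 4.2×10⁻¹⁶ M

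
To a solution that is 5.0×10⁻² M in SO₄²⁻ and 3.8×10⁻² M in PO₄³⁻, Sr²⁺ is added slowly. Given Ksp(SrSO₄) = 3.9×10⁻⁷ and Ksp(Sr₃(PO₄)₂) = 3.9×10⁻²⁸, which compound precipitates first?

Sr₃(PO₄)₂

Precipitation of each salt begins when its ion product equals Ksp.
For SrSO₄: [Sr²⁺] = (Ksp/[SO₄²⁻]) = 7.8×10⁻⁶ M
For Sr₃(PO₄)₂: [Sr²⁺] = (Ksp/[PO₄³⁻]^2)^(1/3) = 6.5×10⁻⁹ M
Since Sr₃(PO₄)₂ needs less Sr²⁺ to reach saturation, it precipitates first.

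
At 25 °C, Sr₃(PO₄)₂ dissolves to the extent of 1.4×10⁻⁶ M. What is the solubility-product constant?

Ksp = 5.8×10⁻²⁸

Sr₃(PO₄)₂(s) ⇌ 3 Sr²⁺(aq) + 2 PO₄³⁻(aq)
With molar solubility s: [Sr²⁺] = 3s, [PO₄³⁻] = 2s.
Ksp = [Sr²⁺]^3[PO₄³⁻]^2 = (3s)^3 · (2s)^2 = 108s^5
Ksp = 108 × (1.4×10⁻⁶)^5 = 5.8×10⁻²⁸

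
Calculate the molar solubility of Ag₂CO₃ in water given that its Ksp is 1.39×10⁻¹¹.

1.51×10⁻⁴ M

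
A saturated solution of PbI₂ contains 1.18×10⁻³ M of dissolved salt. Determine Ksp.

PbI₂(s) ⇌ Pb²⁺(aq) + 2 I⁻(aq)
Let s be the molar solubility. Then [Pb²⁺] = s and [I⁻] = 2s.
Ksp = [Pb²⁺][I⁻]^2 = s · (2s)^2 = 4s^3
Ksp = 4 × (1.18×10⁻³)^3 = 6.57×10⁻⁹

Ksp = 6.57×10⁻⁹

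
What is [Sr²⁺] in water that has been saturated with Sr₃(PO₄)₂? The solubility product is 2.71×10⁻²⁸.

3.61×10⁻⁶ M

Sr₃(PO₄)₂(s) ⇌ 3 Sr²⁺(aq) + 2 PO₄³⁻(aq)
Call the molar solubility s, so that [Sr²⁺] = 3s and [PO₄³⁻] = 2s.
Ksp = [Sr²⁺]^3[PO₄³⁻]^2 = (3s)^3 · (2s)^2 = 108s^5 = 2.71×10⁻²⁸
s = 1.20×10⁻⁶ mol/L
[Sr²⁺] = 3s = 3.61×10⁻⁶ mol/L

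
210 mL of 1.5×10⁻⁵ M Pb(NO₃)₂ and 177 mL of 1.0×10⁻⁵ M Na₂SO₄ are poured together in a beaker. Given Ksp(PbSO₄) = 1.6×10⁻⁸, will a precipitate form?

The combined volume is 387 mL.
[Pb²⁺] = (1.5×10⁻⁵)(210)/387 = 8.1×10⁻⁶ M
[SO₄²⁻] = (1.0×10⁻⁵)(177)/387 = 4.6×10⁻⁶ M
Q = [Pb²⁺][SO₄²⁻] = 3.7×10⁻¹¹
Since Q (3.7×10⁻¹¹) is less than Ksp (1.6×10⁻⁸), no PbSO₄ precipitates.

No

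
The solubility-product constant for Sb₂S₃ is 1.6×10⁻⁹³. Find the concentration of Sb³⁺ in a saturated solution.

2.2×10⁻¹⁹ M

Sb₂S₃(s) ⇌ 2 Sb³⁺(aq) + 3 S²⁻(aq)
Let s be the molar solubility. Then [Sb³⁺] = 2s and [S²⁻] = 3s.
Ksp = [Sb³⁺]^2[S²⁻]^3 = (2s)^2 · (3s)^3 = 108s^5 = 1.6×10⁻⁹³
s = 1.1×10⁻¹⁹ mol L⁻¹
[Sb³⁺] = 2s = 2.2×10⁻¹⁹ mol L⁻¹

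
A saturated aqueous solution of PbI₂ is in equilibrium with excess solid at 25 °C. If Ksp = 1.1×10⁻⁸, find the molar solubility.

PbI₂(s) ⇌ Pb²⁺(aq) + 2 I⁻(aq)
If s mol/L of PbI₂ dissolves, [Pb²⁺] = s and [I⁻] = 2s.
Ksp = [Pb²⁺][I⁻]^2 = s · (2s)^2 = 4s^3
4s^3 = 1.1×10⁻⁸  ⇒  s^3 = 2.8×10⁻⁹
Taking the 3rd root, s = 1.4×10⁻³ mol L⁻¹.

1.4×10⁻³ M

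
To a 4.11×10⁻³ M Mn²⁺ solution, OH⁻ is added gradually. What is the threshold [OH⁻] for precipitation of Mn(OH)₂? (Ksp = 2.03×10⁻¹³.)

The threshold for precipitation is Q = Ksp.
Mn(OH)₂(s) ⇌ Mn²⁺(aq) + 2 OH⁻(aq)
Ksp = [Mn²⁺][OH⁻]^2 = [OH⁻]^2(4.11×10⁻³)
[OH⁻]^2 = 2.03×10⁻¹³ / (4.11×10⁻³) = 4.94×10⁻¹¹
[OH⁻] = 7.03×10⁻⁶ M

7.03×10⁻⁶ M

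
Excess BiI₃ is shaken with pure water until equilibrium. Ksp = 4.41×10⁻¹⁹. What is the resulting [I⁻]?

3.39×10⁻⁵ M

BiI₃(s) ⇌ Bi³⁺(aq) + 3 I⁻(aq)
Let s be the molar solubility. Then [Bi³⁺] = s and [I⁻] = 3s.
Ksp = [Bi³⁺][I⁻]^3 = s · (3s)^3 = 27s^4 = 4.41×10⁻¹⁹
s = 1.13×10⁻⁵ mol/L
[I⁻] = 3s = 3.39×10⁻⁵ mol/L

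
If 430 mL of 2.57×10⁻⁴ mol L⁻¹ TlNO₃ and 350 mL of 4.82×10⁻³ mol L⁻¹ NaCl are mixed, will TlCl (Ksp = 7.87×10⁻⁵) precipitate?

No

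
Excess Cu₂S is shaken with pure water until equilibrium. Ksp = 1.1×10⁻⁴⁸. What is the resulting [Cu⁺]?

1.3×10⁻¹⁶ M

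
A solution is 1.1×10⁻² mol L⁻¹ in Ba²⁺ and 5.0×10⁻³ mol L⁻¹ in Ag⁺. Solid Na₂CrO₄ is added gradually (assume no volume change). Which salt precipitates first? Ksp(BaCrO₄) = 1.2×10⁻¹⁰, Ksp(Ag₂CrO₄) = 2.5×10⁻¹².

Precipitation of each salt begins when its ion product equals Ksp.
For BaCrO₄: [CrO₄²⁻] = (Ksp/[Ba²⁺]) = 1.1×10⁻⁸ mol L⁻¹
For Ag₂CrO₄: [CrO₄²⁻] = (Ksp/[Ag⁺]^2) = 1.0×10⁻⁷ mol L⁻¹
The smaller threshold [CrO₄²⁻] is reached first, so BaCrO₄ precipitates first.

BaCrO₄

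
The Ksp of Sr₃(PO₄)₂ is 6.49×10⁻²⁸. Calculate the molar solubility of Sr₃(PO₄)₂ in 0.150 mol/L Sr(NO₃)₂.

2.19×10⁻¹³ M

Sr₃(PO₄)₂(s) ⇌ 3 Sr²⁺(aq) + 2 PO₄³⁻(aq)
The solution already contains Sr²⁺ at 0.150 mol/L. Let s be the molar solubility of Sr₃(PO₄)₂.
[Sr²⁺] ≈ 0.150 mol/L (common ion dominates); [PO₄³⁻] = 2s.
Ksp = [Sr²⁺]^3[PO₄³⁻]^2 = (0.150)^3(2s)^2
(2s)^2 = 6.49×10⁻²⁸ / (0.150)^3 = 1.92×10⁻²⁵
s = 2.19×10⁻¹³ mol/L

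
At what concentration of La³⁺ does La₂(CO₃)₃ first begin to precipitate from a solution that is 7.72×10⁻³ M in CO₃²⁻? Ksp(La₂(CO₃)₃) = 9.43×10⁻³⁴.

4.53×10⁻¹⁴ M

A salt starts to precipitate once the ion product Q reaches its Ksp.
La₂(CO₃)₃(s) ⇌ 2 La³⁺(aq) + 3 CO₃²⁻(aq)
Ksp = [La³⁺]^2[CO₃²⁻]^3 = [La³⁺]^2(7.72×10⁻³)^3
[La³⁺]^2 = 9.43×10⁻³⁴ / (7.72×10⁻³)^3 = 2.05×10⁻²⁷
[La³⁺] = 4.53×10⁻¹⁴ M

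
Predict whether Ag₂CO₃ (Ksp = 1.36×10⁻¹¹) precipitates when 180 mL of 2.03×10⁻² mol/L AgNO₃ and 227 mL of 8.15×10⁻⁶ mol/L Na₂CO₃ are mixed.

Yes

Total volume after mixing = 180 + 227 = 407 mL.
[Ag⁺] = (2.03×10⁻²)(180)/407 = 8.98×10⁻³ mol/L
[CO₃²⁻] = (8.15×10⁻⁶)(227)/407 = 4.55×10⁻⁶ mol/L
Q = [Ag⁺]^2[CO₃²⁻] = 3.66×10⁻¹⁰
Because Q > Ksp (3.66×10⁻¹⁰ vs 1.36×10⁻¹¹), a precipitate of Ag₂CO₃ forms.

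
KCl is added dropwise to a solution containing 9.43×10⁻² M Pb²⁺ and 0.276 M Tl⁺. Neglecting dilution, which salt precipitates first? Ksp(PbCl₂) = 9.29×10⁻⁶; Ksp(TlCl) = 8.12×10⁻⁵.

TlCl

A salt starts to precipitate once the ion product Q reaches its Ksp.
For PbCl₂: [Cl⁻] = (Ksp/[Pb²⁺])^(1/2) = 9.93×10⁻³ M
For TlCl: [Cl⁻] = (Ksp/[Tl⁺]) = 2.94×10⁻⁴ M
The smaller threshold [Cl⁻] is reached first, so TlCl precipitates first.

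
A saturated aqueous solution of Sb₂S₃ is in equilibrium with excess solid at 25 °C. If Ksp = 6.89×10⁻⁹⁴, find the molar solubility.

Sb₂S₃(s) ⇌ 2 Sb³⁺(aq) + 3 S²⁻(aq)
With molar solubility s: [Sb³⁺] = 2s, [S²⁻] = 3s.
Ksp = [Sb³⁺]^2[S²⁻]^3 = (2s)^2 · (3s)^3 = 108s^5
108s^5 = 6.89×10⁻⁹⁴  ⇒  s^5 = 6.38×10⁻⁹⁶
Taking the 5th root, s = 9.14×10⁻²⁰ mol/L.

9.14×10⁻²⁰ M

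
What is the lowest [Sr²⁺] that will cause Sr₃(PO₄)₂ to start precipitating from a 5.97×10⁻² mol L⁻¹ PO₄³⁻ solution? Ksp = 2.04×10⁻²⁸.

3.85×10⁻⁹ M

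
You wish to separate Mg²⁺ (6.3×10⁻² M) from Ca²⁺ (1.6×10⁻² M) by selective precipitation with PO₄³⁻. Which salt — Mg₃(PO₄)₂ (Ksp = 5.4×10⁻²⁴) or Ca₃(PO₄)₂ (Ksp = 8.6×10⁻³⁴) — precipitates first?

The threshold for precipitation is Q = Ksp.
For Mg₃(PO₄)₂: [PO₄³⁻] = (Ksp/[Mg²⁺]^3)^(1/2) = 1.5×10⁻¹⁰ M
For Ca₃(PO₄)₂: [PO₄³⁻] = (Ksp/[Ca²⁺]^3)^(1/2) = 1.4×10⁻¹⁴ M
The smaller threshold [PO₄³⁻] is reached first, so Ca₃(PO₄)₂ precipitates first.

Ca₃(PO₄)₂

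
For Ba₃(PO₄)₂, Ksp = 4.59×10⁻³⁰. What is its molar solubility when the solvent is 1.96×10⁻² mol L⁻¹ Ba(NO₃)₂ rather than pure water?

Ba₃(PO₄)₂(s) ⇌ 3 Ba²⁺(aq) + 2 PO₄³⁻(aq)
Let s be the solubility of Ba₃(PO₄)₂ here. The common ion gives [Ba²⁺] ≈ 1.96×10⁻² mol L⁻¹, and [PO₄³⁻] = 2s.
Ksp = [Ba²⁺]^3[PO₄³⁻]^2 = (1.96×10⁻²)^3(2s)^2
(2s)^2 = 4.59×10⁻³⁰ / (1.96×10⁻²)^3 = 6.10×10⁻²⁵
s = 3.90×10⁻¹³ mol L⁻¹

3.90×10⁻¹³ M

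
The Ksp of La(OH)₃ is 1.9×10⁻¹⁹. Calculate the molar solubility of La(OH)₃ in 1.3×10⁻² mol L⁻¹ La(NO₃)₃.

8.1×10⁻⁷ M

La(OH)₃(s) ⇌ La³⁺(aq) + 3 OH⁻(aq)
The solution already contains La³⁺ at 1.3×10⁻² mol L⁻¹. Let s be the molar solubility of La(OH)₃.
[La³⁺] ≈ 1.3×10⁻² mol L⁻¹ (common ion dominates); [OH⁻] = 3s.
Ksp = [La³⁺][OH⁻]^3 = (1.3×10⁻²)(3s)^3
(3s)^3 = 1.9×10⁻¹⁹ / (1.3×10⁻²) = 1.5×10⁻¹⁷
s = 8.1×10⁻⁷ mol L⁻¹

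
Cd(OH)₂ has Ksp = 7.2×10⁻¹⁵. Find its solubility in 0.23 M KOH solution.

1.4×10⁻¹³ M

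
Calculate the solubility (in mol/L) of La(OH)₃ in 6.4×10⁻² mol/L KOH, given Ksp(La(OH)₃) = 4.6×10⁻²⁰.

1.8×10⁻¹⁶ M

La(OH)₃(s) ⇌ La³⁺(aq) + 3 OH⁻(aq)
OH⁻ is already present at 6.4×10⁻² mol/L. If s mol/L of La(OH)₃ dissolves, [La³⁺] = s while [OH⁻] ≈ 6.4×10⁻² mol/L.
Ksp = [La³⁺][OH⁻]^3 = s(6.4×10⁻²)^3
s = 4.6×10⁻²⁰ / (6.4×10⁻²)^3 = 1.8×10⁻¹⁶
s = 1.8×10⁻¹⁶ mol/L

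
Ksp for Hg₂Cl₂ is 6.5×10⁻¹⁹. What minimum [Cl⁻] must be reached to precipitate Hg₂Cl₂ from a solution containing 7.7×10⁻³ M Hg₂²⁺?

9.2×10⁻⁹ M

A salt starts to precipitate once the ion product Q reaches its Ksp.
Hg₂Cl₂(s) ⇌ Hg₂²⁺(aq) + 2 Cl⁻(aq)
Ksp = [Hg₂²⁺][Cl⁻]^2 = [Cl⁻]^2(7.7×10⁻³)
[Cl⁻]^2 = 6.5×10⁻¹⁹ / (7.7×10⁻³) = 8.4×10⁻¹⁷
[Cl⁻] = 9.2×10⁻⁹ M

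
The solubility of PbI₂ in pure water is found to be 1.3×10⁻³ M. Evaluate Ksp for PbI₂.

PbI₂(s) ⇌ Pb²⁺(aq) + 2 I⁻(aq)
For each mole of PbI₂ that dissolves per liter, [Pb²⁺] = s and [I⁻] = 2s; let s denote this solubility.
Ksp = [Pb²⁺][I⁻]^2 = s · (2s)^2 = 4s^3
Ksp = 4 × (1.3×10⁻³)^3 = 8.8×10⁻⁹

Ksp = 8.8×10⁻⁹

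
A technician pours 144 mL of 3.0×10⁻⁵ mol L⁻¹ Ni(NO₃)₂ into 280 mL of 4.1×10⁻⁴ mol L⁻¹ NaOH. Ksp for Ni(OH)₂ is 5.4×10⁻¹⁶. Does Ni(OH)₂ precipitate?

Yes

Total volume after mixing = 144 + 280 = 424 mL.
[Ni²⁺] = (3.0×10⁻⁵)(144)/424 = 1.0×10⁻⁵ mol L⁻¹
[OH⁻] = (4.1×10⁻⁴)(280)/424 = 2.7×10⁻⁴ mol L⁻¹
Q = [Ni²⁺][OH⁻]^2 = 7.5×10⁻¹³
Because Q > Ksp (7.5×10⁻¹³ vs 5.4×10⁻¹⁶), a precipitate of Ni(OH)₂ forms.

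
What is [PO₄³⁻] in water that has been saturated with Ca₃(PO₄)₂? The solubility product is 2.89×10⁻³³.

Ca₃(PO₄)₂(s) ⇌ 3 Ca²⁺(aq) + 2 PO₄³⁻(aq)
If s mol/L of Ca₃(PO₄)₂ dissolves, [Ca²⁺] = 3s and [PO₄³⁻] = 2s.
Ksp = [Ca²⁺]^3[PO₄³⁻]^2 = (3s)^3 · (2s)^2 = 108s^5 = 2.89×10⁻³³
s = 1.22×10⁻⁷ mol L⁻¹
[PO₄³⁻] = 2s = 2.44×10⁻⁷ mol L⁻¹

2.44×10⁻⁷ M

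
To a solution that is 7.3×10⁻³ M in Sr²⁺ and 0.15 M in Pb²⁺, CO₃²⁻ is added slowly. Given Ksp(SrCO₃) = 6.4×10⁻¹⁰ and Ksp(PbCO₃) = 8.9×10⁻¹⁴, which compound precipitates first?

PbCO₃

Each salt precipitates once Q = Ksp for that salt.
For SrCO₃: [CO₃²⁻] = (Ksp/[Sr²⁺]) = 8.8×10⁻⁸ M
For PbCO₃: [CO₃²⁻] = (Ksp/[Pb²⁺]) = 5.9×10⁻¹³ M
PbCO₃ requires the lower [CO₃²⁻], so it precipitates first.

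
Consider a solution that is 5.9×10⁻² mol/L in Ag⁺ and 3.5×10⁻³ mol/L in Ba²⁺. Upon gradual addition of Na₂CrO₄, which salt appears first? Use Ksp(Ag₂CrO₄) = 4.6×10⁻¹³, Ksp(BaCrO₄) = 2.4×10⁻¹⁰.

Ag₂CrO₄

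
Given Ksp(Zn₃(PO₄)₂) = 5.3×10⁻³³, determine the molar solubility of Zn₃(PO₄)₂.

Zn₃(PO₄)₂(s) ⇌ 3 Zn²⁺(aq) + 2 PO₄³⁻(aq)
If s mol/L of Zn₃(PO₄)₂ dissolves, [Zn²⁺] = 3s and [PO₄³⁻] = 2s.
Ksp = [Zn²⁺]^3[PO₄³⁻]^2 = (3s)^3 · (2s)^2 = 108s^5
108s^5 = 5.3×10⁻³³  ⇒  s^5 = 4.9×10⁻³⁵
s = (4.9×10⁻³⁵)^(1/5) = 1.4×10⁻⁷ mol L⁻¹

1.4×10⁻⁷ M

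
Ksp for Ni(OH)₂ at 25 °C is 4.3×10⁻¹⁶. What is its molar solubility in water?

4.8×10⁻⁶ M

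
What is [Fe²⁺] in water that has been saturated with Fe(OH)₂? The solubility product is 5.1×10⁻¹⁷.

2.3×10⁻⁶ M

Fe(OH)₂(s) ⇌ Fe²⁺(aq) + 2 OH⁻(aq)
With molar solubility s: [Fe²⁺] = s, [OH⁻] = 2s.
Ksp = [Fe²⁺][OH⁻]^2 = s · (2s)^2 = 4s^3 = 5.1×10⁻¹⁷
s = 2.3×10⁻⁶ mol L⁻¹
[Fe²⁺] = s = 2.3×10⁻⁶ mol L⁻¹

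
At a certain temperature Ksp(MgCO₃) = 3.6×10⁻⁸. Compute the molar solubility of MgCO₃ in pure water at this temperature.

MgCO₃(s) ⇌ Mg²⁺(aq) + CO₃²⁻(aq)
With molar solubility s: [Mg²⁺] = s, [CO₃²⁻] = s.
Ksp = [Mg²⁺][CO₃²⁻] = s · s = s^2
s^2 = 3.6×10⁻⁸
s = 1.9×10⁻⁴ mol L⁻¹

1.9×10⁻⁴ M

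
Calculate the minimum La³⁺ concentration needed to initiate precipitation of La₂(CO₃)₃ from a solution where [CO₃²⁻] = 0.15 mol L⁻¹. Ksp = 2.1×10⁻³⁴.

2.5×10⁻¹⁶ M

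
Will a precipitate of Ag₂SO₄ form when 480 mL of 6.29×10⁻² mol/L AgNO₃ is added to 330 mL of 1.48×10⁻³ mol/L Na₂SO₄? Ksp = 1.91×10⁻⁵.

No

The combined volume is 810 mL.
[Ag⁺] = (6.29×10⁻²)(480)/810 = 3.73×10⁻² mol/L
[SO₄²⁻] = (1.48×10⁻³)(330)/810 = 6.03×10⁻⁴ mol/L
Q = [Ag⁺]^2[SO₄²⁻] = 8.38×10⁻⁷
Q = 8.38×10⁻⁷ < Ksp = 1.91×10⁻⁵, so the solution is unsaturated and no precipitate forms.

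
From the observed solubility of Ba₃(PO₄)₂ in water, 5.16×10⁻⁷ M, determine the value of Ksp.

Ksp = 3.95×10⁻³⁰

Ba₃(PO₄)₂(s) ⇌ 3 Ba²⁺(aq) + 2 PO₄³⁻(aq)
If s mol/L of Ba₃(PO₄)₂ dissolves, [Ba²⁺] = 3s and [PO₄³⁻] = 2s.
Ksp = [Ba²⁺]^3[PO₄³⁻]^2 = (3s)^3 · (2s)^2 = 108s^5
Ksp = 108 × (5.16×10⁻⁷)^5 = 3.95×10⁻³⁰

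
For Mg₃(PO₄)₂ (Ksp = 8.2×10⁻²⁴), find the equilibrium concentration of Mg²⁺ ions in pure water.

2.8×10⁻⁵ M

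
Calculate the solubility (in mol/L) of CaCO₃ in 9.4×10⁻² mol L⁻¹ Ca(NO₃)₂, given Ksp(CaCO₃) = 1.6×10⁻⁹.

CaCO₃(s) ⇌ Ca²⁺(aq) + CO₃²⁻(aq)
The solution already contains Ca²⁺ at 9.4×10⁻² mol L⁻¹. Let s be the molar solubility of CaCO₃.
[Ca²⁺] ≈ 9.4×10⁻² mol L⁻¹ (common ion dominates); [CO₃²⁻] = s.
Ksp = [Ca²⁺][CO₃²⁻] = (9.4×10⁻²)s
s = 1.6×10⁻⁹ / (9.4×10⁻²) = 1.7×10⁻⁸
s = 1.7×10⁻⁸ mol L⁻¹

1.7×10⁻⁸ M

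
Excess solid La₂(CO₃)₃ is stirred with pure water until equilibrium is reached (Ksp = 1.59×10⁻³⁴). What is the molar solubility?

La₂(CO₃)₃(s) ⇌ 2 La³⁺(aq) + 3 CO₃²⁻(aq)
With molar solubility s: [La³⁺] = 2s, [CO₃²⁻] = 3s.
Ksp = [La³⁺]^2[CO₃²⁻]^3 = (2s)^2 · (3s)^3 = 108s^5
108s^5 = 1.59×10⁻³⁴  ⇒  s^5 = 1.47×10⁻³⁶
s = (1.47×10⁻³⁶)^(1/5) = 6.82×10⁻⁸ mol L⁻¹

6.82×10⁻⁸ M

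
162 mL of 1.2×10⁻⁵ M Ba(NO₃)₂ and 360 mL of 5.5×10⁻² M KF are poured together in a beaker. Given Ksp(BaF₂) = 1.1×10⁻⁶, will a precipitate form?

No

After mixing, V = 162 mL + 360 mL = 522 mL.
[Ba²⁺] = (1.2×10⁻⁵)(162)/522 = 3.7×10⁻⁶ M
[F⁻] = (5.5×10⁻²)(360)/522 = 3.8×10⁻² M
Q = [Ba²⁺][F⁻]^2 = 5.4×10⁻⁹
Q = 5.4×10⁻⁹ < Ksp = 1.1×10⁻⁶, so the solution is unsaturated and no precipitate forms.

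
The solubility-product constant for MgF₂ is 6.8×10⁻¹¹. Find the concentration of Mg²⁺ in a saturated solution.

2.6×10⁻⁴ M

MgF₂(s) ⇌ Mg²⁺(aq) + 2 F⁻(aq)
For each mole of MgF₂ that dissolves per liter, [Mg²⁺] = s and [F⁻] = 2s; let s denote this solubility.
Ksp = [Mg²⁺][F⁻]^2 = s · (2s)^2 = 4s^3 = 6.8×10⁻¹¹
s = 2.6×10⁻⁴ mol/L
[Mg²⁺] = s = 2.6×10⁻⁴ mol/L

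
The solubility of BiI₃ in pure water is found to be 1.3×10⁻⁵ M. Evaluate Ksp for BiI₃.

Ksp = 7.7×10⁻¹⁹

BiI₃(s) ⇌ Bi³⁺(aq) + 3 I⁻(aq)
Let s be the molar solubility. Then [Bi³⁺] = s and [I⁻] = 3s.
Ksp = [Bi³⁺][I⁻]^3 = s · (3s)^3 = 27s^4
Ksp = 27 × (1.3×10⁻⁵)^4 = 7.7×10⁻¹⁹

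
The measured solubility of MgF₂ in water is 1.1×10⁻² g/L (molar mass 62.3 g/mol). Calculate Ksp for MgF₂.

Ksp = 2.2×10⁻¹¹

Molar solubility s = (1.1×10⁻² g/L) / (62.3 g/mol) = 1.766×10⁻⁴ mol/L
MgF₂(s) ⇌ Mg²⁺(aq) + 2 F⁻(aq)
If s mol/L of MgF₂ dissolves, [Mg²⁺] = s and [F⁻] = 2s.
Ksp = [Mg²⁺][F⁻]^2 = s · (2s)^2 = 4s^3
Ksp = 4 × (1.766×10⁻⁴)^3 = 2.2×10⁻¹¹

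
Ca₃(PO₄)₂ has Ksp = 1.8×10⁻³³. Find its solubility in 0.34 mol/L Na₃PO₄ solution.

Ca₃(PO₄)₂(s) ⇌ 3 Ca²⁺(aq) + 2 PO₄³⁻(aq)
With PO₄³⁻ already at 0.34 mol/L and s small, take [PO₄³⁻] ≈ 0.34 mol/L and [Ca²⁺] = 3s.
Ksp = [Ca²⁺]^3[PO₄³⁻]^2 = (3s)^3(0.34)^2
(3s)^3 = 1.8×10⁻³³ / (0.34)^2 = 1.6×10⁻³²
s = 8.3×10⁻¹² mol/L

8.3×10⁻¹² M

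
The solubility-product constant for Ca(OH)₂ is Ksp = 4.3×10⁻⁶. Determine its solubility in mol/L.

Ca(OH)₂(s) ⇌ Ca²⁺(aq) + 2 OH⁻(aq)
For each mole of Ca(OH)₂ that dissolves per liter, [Ca²⁺] = s and [OH⁻] = 2s; let s denote this solubility.
Ksp = [Ca²⁺][OH⁻]^2 = s · (2s)^2 = 4s^3
4s^3 = 4.3×10⁻⁶  ⇒  s^3 = 1.1×10⁻⁶
s = (1.1×10⁻⁶)^(1/3) = 1.0×10⁻² M

1.0×10⁻² M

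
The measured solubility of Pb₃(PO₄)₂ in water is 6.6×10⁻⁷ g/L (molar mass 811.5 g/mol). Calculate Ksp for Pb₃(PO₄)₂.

Ksp = 3.8×10⁻⁴⁴

s = (6.6×10⁻⁷ g L⁻¹)/(811.5 g mol⁻¹) = 8.133×10⁻¹⁰ M
Pb₃(PO₄)₂(s) ⇌ 3 Pb²⁺(aq) + 2 PO₄³⁻(aq)
With molar solubility s: [Pb²⁺] = 3s, [PO₄³⁻] = 2s.
Ksp = [Pb²⁺]^3[PO₄³⁻]^2 = (3s)^3 · (2s)^2 = 108s^5
Ksp = 108 × (8.133×10⁻¹⁰)^5 = 3.8×10⁻⁴⁴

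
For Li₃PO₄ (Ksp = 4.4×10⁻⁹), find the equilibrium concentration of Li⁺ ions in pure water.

1.1×10⁻² M

Li₃PO₄(s) ⇌ 3 Li⁺(aq) + PO₄³⁻(aq)
Let s be the molar solubility. Then [Li⁺] = 3s and [PO₄³⁻] = s.
Ksp = [Li⁺]^3[PO₄³⁻] = (3s)^3 · s = 27s^4 = 4.4×10⁻⁹
s = 3.6×10⁻³ M
[Li⁺] = 3s = 1.1×10⁻² M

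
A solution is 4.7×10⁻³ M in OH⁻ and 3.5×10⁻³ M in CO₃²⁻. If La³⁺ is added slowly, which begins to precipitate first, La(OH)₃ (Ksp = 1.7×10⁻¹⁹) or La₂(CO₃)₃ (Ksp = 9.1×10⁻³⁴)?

La₂(CO₃)₃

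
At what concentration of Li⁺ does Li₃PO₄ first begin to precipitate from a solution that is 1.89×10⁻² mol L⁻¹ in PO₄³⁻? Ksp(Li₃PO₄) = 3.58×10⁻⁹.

5.74×10⁻³ M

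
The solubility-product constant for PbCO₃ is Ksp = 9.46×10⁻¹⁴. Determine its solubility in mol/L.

PbCO₃(s) ⇌ Pb²⁺(aq) + CO₃²⁻(aq)
Let s be the molar solubility. Then [Pb²⁺] = s and [CO₃²⁻] = s.
Ksp = [Pb²⁺][CO₃²⁻] = s · s = s^2
s^2 = 9.46×10⁻¹⁴
Taking the 2nd root, s = 3.08×10⁻⁷ mol L⁻¹.

3.08×10⁻⁷ M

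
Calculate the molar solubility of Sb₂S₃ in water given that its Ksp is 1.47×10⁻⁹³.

Sb₂S₃(s) ⇌ 2 Sb³⁺(aq) + 3 S²⁻(aq)
For each mole of Sb₂S₃ that dissolves per liter, [Sb³⁺] = 2s and [S²⁻] = 3s; let s denote this solubility.
Ksp = [Sb³⁺]^2[S²⁻]^3 = (2s)^2 · (3s)^3 = 108s^5
108s^5 = 1.47×10⁻⁹³  ⇒  s^5 = 1.36×10⁻⁹⁵
s = 1.06×10⁻¹⁹ M

1.06×10⁻¹⁹ M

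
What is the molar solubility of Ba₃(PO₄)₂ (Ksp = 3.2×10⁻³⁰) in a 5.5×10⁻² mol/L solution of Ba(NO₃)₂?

6.9×10⁻¹⁴ M

Ba₃(PO₄)₂(s) ⇌ 3 Ba²⁺(aq) + 2 PO₄³⁻(aq)
Let s be the solubility of Ba₃(PO₄)₂ here. The common ion gives [Ba²⁺] ≈ 5.5×10⁻² mol/L, and [PO₄³⁻] = 2s.
Ksp = [Ba²⁺]^3[PO₄³⁻]^2 = (5.5×10⁻²)^3(2s)^2
(2s)^2 = 3.2×10⁻³⁰ / (5.5×10⁻²)^3 = 1.9×10⁻²⁶
s = 6.9×10⁻¹⁴ mol/L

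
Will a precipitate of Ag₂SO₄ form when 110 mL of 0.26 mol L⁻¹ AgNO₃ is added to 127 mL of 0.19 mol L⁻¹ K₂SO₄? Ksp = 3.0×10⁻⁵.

Yes

After mixing, V = 110 mL + 127 mL = 237 mL.
[Ag⁺] = (0.26)(110)/237 = 0.12 mol L⁻¹
[SO₄²⁻] = (0.19)(127)/237 = 0.10 mol L⁻¹
Q = [Ag⁺]^2[SO₄²⁻] = 1.5×10⁻³
Q = 1.5×10⁻³ > Ksp = 3.0×10⁻⁵, so the solution is supersaturated and Ag₂SO₄ precipitates.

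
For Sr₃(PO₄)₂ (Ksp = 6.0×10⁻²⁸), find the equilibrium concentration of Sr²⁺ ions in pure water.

4.2×10⁻⁶ M

Sr₃(PO₄)₂(s) ⇌ 3 Sr²⁺(aq) + 2 PO₄³⁻(aq)
For each mole of Sr₃(PO₄)₂ that dissolves per liter, [Sr²⁺] = 3s and [PO₄³⁻] = 2s; let s denote this solubility.
Ksp = [Sr²⁺]^3[PO₄³⁻]^2 = (3s)^3 · (2s)^2 = 108s^5 = 6.0×10⁻²⁸
s = 1.4×10⁻⁶ mol/L
[Sr²⁺] = 3s = 4.2×10⁻⁶ mol/L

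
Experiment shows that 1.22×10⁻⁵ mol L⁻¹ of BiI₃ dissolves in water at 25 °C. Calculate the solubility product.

Ksp = 5.98×10⁻¹⁹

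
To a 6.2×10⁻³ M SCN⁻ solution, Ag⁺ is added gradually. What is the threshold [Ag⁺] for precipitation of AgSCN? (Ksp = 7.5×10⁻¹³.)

Precipitation of each salt begins when its ion product equals Ksp.
AgSCN(s) ⇌ Ag⁺(aq) + SCN⁻(aq)
Ksp = [Ag⁺][SCN⁻] = [Ag⁺](6.2×10⁻³)
[Ag⁺] = 7.5×10⁻¹³ / (6.2×10⁻³) = 1.2×10⁻¹⁰
[Ag⁺] = 1.2×10⁻¹⁰ M

1.2×10⁻¹⁰ M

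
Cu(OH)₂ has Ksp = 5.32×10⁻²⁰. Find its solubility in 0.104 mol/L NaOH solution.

Cu(OH)₂(s) ⇌ Cu²⁺(aq) + 2 OH⁻(aq)
OH⁻ is already present at 0.104 mol/L. If s mol/L of Cu(OH)₂ dissolves, [Cu²⁺] = s while [OH⁻] ≈ 0.104 mol/L.
Ksp = [Cu²⁺][OH⁻]^2 = s(0.104)^2
s = 5.32×10⁻²⁰ / (0.104)^2 = 4.92×10⁻¹⁸
s = 4.92×10⁻¹⁸ mol/L

4.92×10⁻¹⁸ M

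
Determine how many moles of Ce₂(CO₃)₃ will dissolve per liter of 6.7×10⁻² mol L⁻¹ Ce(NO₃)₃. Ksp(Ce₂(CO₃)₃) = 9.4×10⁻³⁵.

9.2×10⁻¹² M

Ce₂(CO₃)₃(s) ⇌ 2 Ce³⁺(aq) + 3 CO₃²⁻(aq)
Ce³⁺ is already present at 6.7×10⁻² mol L⁻¹. If s mol/L of Ce₂(CO₃)₃ dissolves, [CO₃²⁻] = 3s while [Ce³⁺] ≈ 6.7×10⁻² mol L⁻¹.
Ksp = [Ce³⁺]^2[CO₃²⁻]^3 = (6.7×10⁻²)^2(3s)^3
(3s)^3 = 9.4×10⁻³⁵ / (6.7×10⁻²)^2 = 2.1×10⁻³²
s = 9.2×10⁻¹² mol L⁻¹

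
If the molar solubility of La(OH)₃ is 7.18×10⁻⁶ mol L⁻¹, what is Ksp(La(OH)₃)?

Ksp = 7.18×10⁻²⁰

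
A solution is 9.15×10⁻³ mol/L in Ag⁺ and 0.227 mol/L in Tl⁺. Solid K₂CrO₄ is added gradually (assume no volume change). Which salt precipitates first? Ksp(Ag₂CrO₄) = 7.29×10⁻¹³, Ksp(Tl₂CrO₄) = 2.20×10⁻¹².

Tl₂CrO₄

A salt starts to precipitate once the ion product Q reaches its Ksp.
For Ag₂CrO₄: [CrO₄²⁻] = (Ksp/[Ag⁺]^2) = 8.71×10⁻⁹ mol/L
For Tl₂CrO₄: [CrO₄²⁻] = (Ksp/[Tl⁺]^2) = 4.27×10⁻¹¹ mol/L
Since Tl₂CrO₄ needs less CrO₄²⁻ to reach saturation, it precipitates first.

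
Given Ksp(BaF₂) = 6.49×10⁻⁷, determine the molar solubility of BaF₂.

5.45×10⁻³ M

BaF₂(s) ⇌ Ba²⁺(aq) + 2 F⁻(aq)
Let s be the molar solubility. Then [Ba²⁺] = s and [F⁻] = 2s.
Ksp = [Ba²⁺][F⁻]^2 = s · (2s)^2 = 4s^3
4s^3 = 6.49×10⁻⁷  ⇒  s^3 = 1.62×10⁻⁷
s = 5.45×10⁻³ mol L⁻¹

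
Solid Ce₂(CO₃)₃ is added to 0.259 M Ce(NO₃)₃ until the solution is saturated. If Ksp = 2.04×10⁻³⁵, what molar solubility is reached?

2.24×10⁻¹² M

Ce₂(CO₃)₃(s) ⇌ 2 Ce³⁺(aq) + 3 CO₃²⁻(aq)
With Ce³⁺ already at 0.259 M and s small, take [Ce³⁺] ≈ 0.259 M and [CO₃²⁻] = 3s.
Ksp = [Ce³⁺]^2[CO₃²⁻]^3 = (0.259)^2(3s)^3
(3s)^3 = 2.04×10⁻³⁵ / (0.259)^2 = 3.04×10⁻³⁴
s = 2.24×10⁻¹² M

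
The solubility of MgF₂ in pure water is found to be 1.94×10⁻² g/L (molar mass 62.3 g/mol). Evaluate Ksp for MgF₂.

Molar solubility s = (1.94×10⁻² g/L) / (62.3 g/mol) = 3.1140×10⁻⁴ mol/L
MgF₂(s) ⇌ Mg²⁺(aq) + 2 F⁻(aq)
If s mol/L of MgF₂ dissolves, [Mg²⁺] = s and [F⁻] = 2s.
Ksp = [Mg²⁺][F⁻]^2 = s · (2s)^2 = 4s^3
Ksp = 4 × (3.1140×10⁻⁴)^3 = 1.21×10⁻¹⁰

Ksp = 1.21×10⁻¹⁰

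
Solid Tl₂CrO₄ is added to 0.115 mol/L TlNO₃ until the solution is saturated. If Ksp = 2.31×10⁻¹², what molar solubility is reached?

Tl₂CrO₄(s) ⇌ 2 Tl⁺(aq) + CrO₄²⁻(aq)
Tl⁺ is already present at 0.115 mol/L. If s mol/L of Tl₂CrO₄ dissolves, [CrO₄²⁻] = s while [Tl⁺] ≈ 0.115 mol/L.
Ksp = [Tl⁺]^2[CrO₄²⁻] = (0.115)^2s
s = 2.31×10⁻¹² / (0.115)^2 = 1.75×10⁻¹⁰
s = 1.75×10⁻¹⁰ mol/L

1.75×10⁻¹⁰ M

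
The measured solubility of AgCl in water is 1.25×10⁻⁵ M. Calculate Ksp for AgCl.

AgCl(s) ⇌ Ag⁺(aq) + Cl⁻(aq)
Let s be the molar solubility. Then [Ag⁺] = s and [Cl⁻] = s.
Ksp = [Ag⁺][Cl⁻] = s · s = s^2
Ksp = (1.25×10⁻⁵)^2 = 1.56×10⁻¹⁰

Ksp = 1.56×10⁻¹⁰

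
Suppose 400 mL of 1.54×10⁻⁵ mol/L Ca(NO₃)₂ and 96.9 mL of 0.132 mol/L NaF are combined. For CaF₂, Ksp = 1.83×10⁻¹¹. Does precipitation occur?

After mixing, V = 400 mL + 96.9 mL = 496.9 mL.
[Ca²⁺] = (1.54×10⁻⁵)(400)/496.9 = 1.24×10⁻⁵ mol/L
[F⁻] = (0.132)(96.9)/496.9 = 2.57×10⁻² mol/L
Q = [Ca²⁺][F⁻]^2 = 8.21×10⁻⁹
Because Q > Ksp (8.21×10⁻⁹ vs 1.83×10⁻¹¹), a precipitate of CaF₂ forms.

Yes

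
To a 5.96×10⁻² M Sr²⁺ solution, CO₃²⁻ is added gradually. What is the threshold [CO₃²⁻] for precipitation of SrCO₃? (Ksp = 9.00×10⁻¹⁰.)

Each salt precipitates once Q = Ksp for that salt.
SrCO₃(s) ⇌ Sr²⁺(aq) + CO₃²⁻(aq)
Ksp = [Sr²⁺][CO₃²⁻] = [CO₃²⁻](5.96×10⁻²)
[CO₃²⁻] = 9.00×10⁻¹⁰ / (5.96×10⁻²) = 1.51×10⁻⁸
[CO₃²⁻] = 1.51×10⁻⁸ M

1.51×10⁻⁸ M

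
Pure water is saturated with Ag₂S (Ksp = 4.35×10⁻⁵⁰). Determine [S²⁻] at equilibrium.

Ag₂S(s) ⇌ 2 Ag⁺(aq) + S²⁻(aq)
If s mol/L of Ag₂S dissolves, [Ag⁺] = 2s and [S²⁻] = s.
Ksp = [Ag⁺]^2[S²⁻] = (2s)^2 · s = 4s^3 = 4.35×10⁻⁵⁰
s = 2.22×10⁻¹⁷ mol/L
[S²⁻] = s = 2.22×10⁻¹⁷ mol/L

2.22×10⁻¹⁷ M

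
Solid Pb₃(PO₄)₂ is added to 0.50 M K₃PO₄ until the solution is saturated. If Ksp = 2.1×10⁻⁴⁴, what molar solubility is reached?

1.5×10⁻¹⁵ M

Pb₃(PO₄)₂(s) ⇌ 3 Pb²⁺(aq) + 2 PO₄³⁻(aq)
Let s be the solubility of Pb₃(PO₄)₂ here. The common ion gives [PO₄³⁻] ≈ 0.50 M, and [Pb²⁺] = 3s.
Ksp = [Pb²⁺]^3[PO₄³⁻]^2 = (3s)^3(0.50)^2
(3s)^3 = 2.1×10⁻⁴⁴ / (0.50)^2 = 8.4×10⁻⁴⁴
s = 1.5×10⁻¹⁵ M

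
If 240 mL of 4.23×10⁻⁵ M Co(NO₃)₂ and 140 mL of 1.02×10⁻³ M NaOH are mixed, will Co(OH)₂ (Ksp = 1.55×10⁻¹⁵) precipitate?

After mixing, V = 240 mL + 140 mL = 380 mL.
[Co²⁺] = (4.23×10⁻⁵)(240)/380 = 2.67×10⁻⁵ M
[OH⁻] = (1.02×10⁻³)(140)/380 = 3.76×10⁻⁴ M
Q = [Co²⁺][OH⁻]^2 = 3.77×10⁻¹²
Since Q (3.77×10⁻¹²) exceeds Ksp (1.55×10⁻¹⁵), Co(OH)₂ will precipitate.

Yes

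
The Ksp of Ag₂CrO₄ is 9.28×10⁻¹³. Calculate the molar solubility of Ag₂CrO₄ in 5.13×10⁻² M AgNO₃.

3.53×10⁻¹⁰ M

Ag₂CrO₄(s) ⇌ 2 Ag⁺(aq) + CrO₄²⁻(aq)
The solution already contains Ag⁺ at 5.13×10⁻² M. Let s be the molar solubility of Ag₂CrO₄.
[Ag⁺] ≈ 5.13×10⁻² M (common ion dominates); [CrO₄²⁻] = s.
Ksp = [Ag⁺]^2[CrO₄²⁻] = (5.13×10⁻²)^2s
s = 9.28×10⁻¹³ / (5.13×10⁻²)^2 = 3.53×10⁻¹⁰
s = 3.53×10⁻¹⁰ M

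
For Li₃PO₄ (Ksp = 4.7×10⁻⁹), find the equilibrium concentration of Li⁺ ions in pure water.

Li₃PO₄(s) ⇌ 3 Li⁺(aq) + PO₄³⁻(aq)
If s mol/L of Li₃PO₄ dissolves, [Li⁺] = 3s and [PO₄³⁻] = s.
Ksp = [Li⁺]^3[PO₄³⁻] = (3s)^3 · s = 27s^4 = 4.7×10⁻⁹
s = 3.6×10⁻³ mol L⁻¹
[Li⁺] = 3s = 1.1×10⁻² mol L⁻¹

1.1×10⁻² M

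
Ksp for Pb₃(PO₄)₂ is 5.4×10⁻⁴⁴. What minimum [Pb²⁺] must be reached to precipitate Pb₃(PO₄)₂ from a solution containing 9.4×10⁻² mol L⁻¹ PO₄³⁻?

1.8×10⁻¹⁴ M

A salt starts to precipitate once the ion product Q reaches its Ksp.
Pb₃(PO₄)₂(s) ⇌ 3 Pb²⁺(aq) + 2 PO₄³⁻(aq)
Ksp = [Pb²⁺]^3[PO₄³⁻]^2 = [Pb²⁺]^3(9.4×10⁻²)^2
[Pb²⁺]^3 = 5.4×10⁻⁴⁴ / (9.4×10⁻²)^2 = 6.1×10⁻⁴²
[Pb²⁺] = 1.8×10⁻¹⁴ mol L⁻¹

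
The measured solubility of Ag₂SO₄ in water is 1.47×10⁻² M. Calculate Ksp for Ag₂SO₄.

Ksp = 1.27×10⁻⁵

Ag₂SO₄(s) ⇌ 2 Ag⁺(aq) + SO₄²⁻(aq)
If s mol/L of Ag₂SO₄ dissolves, [Ag⁺] = 2s and [SO₄²⁻] = s.
Ksp = [Ag⁺]^2[SO₄²⁻] = (2s)^2 · s = 4s^3
Ksp = 4 × (1.47×10⁻²)^3 = 1.27×10⁻⁵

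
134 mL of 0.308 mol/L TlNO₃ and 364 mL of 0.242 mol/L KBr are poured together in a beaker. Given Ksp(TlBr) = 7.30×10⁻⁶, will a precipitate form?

The combined volume is 498 mL.
[Tl⁺] = (0.308)(134)/498 = 8.29×10⁻² mol/L
[Br⁻] = (0.242)(364)/498 = 0.177 mol/L
Q = [Tl⁺][Br⁻] = 1.47×10⁻²
Q = 1.47×10⁻² > Ksp = 7.30×10⁻⁶, so the solution is supersaturated and TlBr precipitates.

Yes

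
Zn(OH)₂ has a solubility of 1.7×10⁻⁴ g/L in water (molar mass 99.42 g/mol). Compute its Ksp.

Ksp = 2.0×10⁻¹⁷

Convert to molarity: s = 1.7×10⁻⁴ / 99.42 = 1.710×10⁻⁶ mol/L
Zn(OH)₂(s) ⇌ Zn²⁺(aq) + 2 OH⁻(aq)
For each mole of Zn(OH)₂ that dissolves per liter, [Zn²⁺] = s and [OH⁻] = 2s; let s denote this solubility.
Ksp = [Zn²⁺][OH⁻]^2 = s · (2s)^2 = 4s^3
Ksp = 4 × (1.710×10⁻⁶)^3 = 2.0×10⁻¹⁷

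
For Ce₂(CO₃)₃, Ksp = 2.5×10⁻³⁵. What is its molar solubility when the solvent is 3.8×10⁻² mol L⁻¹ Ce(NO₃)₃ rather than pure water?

Ce₂(CO₃)₃(s) ⇌ 2 Ce³⁺(aq) + 3 CO₃²⁻(aq)
Let s be the solubility of Ce₂(CO₃)₃ here. The common ion gives [Ce³⁺] ≈ 3.8×10⁻² mol L⁻¹, and [CO₃²⁻] = 3s.
Ksp = [Ce³⁺]^2[CO₃²⁻]^3 = (3.8×10⁻²)^2(3s)^3
(3s)^3 = 2.5×10⁻³⁵ / (3.8×10⁻²)^2 = 1.7×10⁻³²
s = 8.6×10⁻¹² mol L⁻¹

8.6×10⁻¹² M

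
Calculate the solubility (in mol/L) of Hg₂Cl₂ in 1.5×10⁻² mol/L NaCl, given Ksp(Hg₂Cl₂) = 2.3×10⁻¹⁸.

1.0×10⁻¹⁴ M

Hg₂Cl₂(s) ⇌ Hg₂²⁺(aq) + 2 Cl⁻(aq)
Cl⁻ is already present at 1.5×10⁻² mol/L. If s mol/L of Hg₂Cl₂ dissolves, [Hg₂²⁺] = s while [Cl⁻] ≈ 1.5×10⁻² mol/L.
Ksp = [Hg₂²⁺][Cl⁻]^2 = s(1.5×10⁻²)^2
s = 2.3×10⁻¹⁸ / (1.5×10⁻²)^2 = 1.0×10⁻¹⁴
s = 1.0×10⁻¹⁴ mol/L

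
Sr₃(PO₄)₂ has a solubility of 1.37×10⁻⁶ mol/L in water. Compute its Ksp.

Sr₃(PO₄)₂(s) ⇌ 3 Sr²⁺(aq) + 2 PO₄³⁻(aq)
Let s be the molar solubility. Then [Sr²⁺] = 3s and [PO₄³⁻] = 2s.
Ksp = [Sr²⁺]^3[PO₄³⁻]^2 = (3s)^3 · (2s)^2 = 108s^5
Ksp = 108 × (1.37×10⁻⁶)^5 = 5.21×10⁻²⁸

Ksp = 5.21×10⁻²⁸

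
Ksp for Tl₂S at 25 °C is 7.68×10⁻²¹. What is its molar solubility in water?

Tl₂S(s) ⇌ 2 Tl⁺(aq) + S²⁻(aq)
Call the molar solubility s, so that [Tl⁺] = 2s and [S²⁻] = s.
Ksp = [Tl⁺]^2[S²⁻] = (2s)^2 · s = 4s^3
4s^3 = 7.68×10⁻²¹  ⇒  s^3 = 1.92×10⁻²¹
Taking the 3rd root, s = 1.24×10⁻⁷ M.

1.24×10⁻⁷ M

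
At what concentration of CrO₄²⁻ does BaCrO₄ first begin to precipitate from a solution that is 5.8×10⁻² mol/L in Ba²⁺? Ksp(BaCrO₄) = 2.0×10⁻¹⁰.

Precipitation of each salt begins when its ion product equals Ksp.
BaCrO₄(s) ⇌ Ba²⁺(aq) + CrO₄²⁻(aq)
Ksp = [Ba²⁺][CrO₄²⁻] = [CrO₄²⁻](5.8×10⁻²)
[CrO₄²⁻] = 2.0×10⁻¹⁰ / (5.8×10⁻²) = 3.4×10⁻⁹
[CrO₄²⁻] = 3.4×10⁻⁹ mol/L

3.4×10⁻⁹ M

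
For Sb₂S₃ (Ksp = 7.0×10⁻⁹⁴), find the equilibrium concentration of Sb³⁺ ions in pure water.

Sb₂S₃(s) ⇌ 2 Sb³⁺(aq) + 3 S²⁻(aq)
For each mole of Sb₂S₃ that dissolves per liter, [Sb³⁺] = 2s and [S²⁻] = 3s; let s denote this solubility.
Ksp = [Sb³⁺]^2[S²⁻]^3 = (2s)^2 · (3s)^3 = 108s^5 = 7.0×10⁻⁹⁴
s = 9.2×10⁻²⁰ mol L⁻¹
[Sb³⁺] = 2s = 1.8×10⁻¹⁹ mol L⁻¹

1.8×10⁻¹⁹ M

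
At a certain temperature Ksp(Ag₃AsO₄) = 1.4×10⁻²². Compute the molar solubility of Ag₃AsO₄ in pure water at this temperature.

1.5×10⁻⁶ M

Ag₃AsO₄(s) ⇌ 3 Ag⁺(aq) + AsO₄³⁻(aq)
For each mole of Ag₃AsO₄ that dissolves per liter, [Ag⁺] = 3s and [AsO₄³⁻] = s; let s denote this solubility.
Ksp = [Ag⁺]^3[AsO₄³⁻] = (3s)^3 · s = 27s^4
27s^4 = 1.4×10⁻²²  ⇒  s^4 = 5.2×10⁻²⁴
s = 1.5×10⁻⁶ mol/L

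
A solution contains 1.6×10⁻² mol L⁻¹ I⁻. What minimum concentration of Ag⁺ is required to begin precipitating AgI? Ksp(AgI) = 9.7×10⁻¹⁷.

6.1×10⁻¹⁵ M

Precipitation of each salt begins when its ion product equals Ksp.
AgI(s) ⇌ Ag⁺(aq) + I⁻(aq)
Ksp = [Ag⁺][I⁻] = [Ag⁺](1.6×10⁻²)
[Ag⁺] = 9.7×10⁻¹⁷ / (1.6×10⁻²) = 6.1×10⁻¹⁵
[Ag⁺] = 6.1×10⁻¹⁵ mol L⁻¹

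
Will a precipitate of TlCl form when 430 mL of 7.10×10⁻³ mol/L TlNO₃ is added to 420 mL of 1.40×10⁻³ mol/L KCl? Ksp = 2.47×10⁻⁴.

After mixing, V = 430 mL + 420 mL = 850 mL.
[Tl⁺] = (7.10×10⁻³)(430)/850 = 3.59×10⁻³ mol/L
[Cl⁻] = (1.40×10⁻³)(420)/850 = 6.92×10⁻⁴ mol/L
Q = [Tl⁺][Cl⁻] = 2.48×10⁻⁶
Q < Ksp (2.48×10⁻⁶ vs 2.47×10⁻⁴); the solution remains unsaturated and no precipitate forms.

No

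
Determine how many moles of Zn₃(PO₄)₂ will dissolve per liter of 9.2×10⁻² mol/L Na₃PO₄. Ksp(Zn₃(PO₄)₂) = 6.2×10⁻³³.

3.0×10⁻¹¹ M

Zn₃(PO₄)₂(s) ⇌ 3 Zn²⁺(aq) + 2 PO₄³⁻(aq)
The solution already contains PO₄³⁻ at 9.2×10⁻² mol/L. Let s be the molar solubility of Zn₃(PO₄)₂.
[PO₄³⁻] ≈ 9.2×10⁻² mol/L (common ion dominates); [Zn²⁺] = 3s.
Ksp = [Zn²⁺]^3[PO₄³⁻]^2 = (3s)^3(9.2×10⁻²)^2
(3s)^3 = 6.2×10⁻³³ / (9.2×10⁻²)^2 = 7.3×10⁻³¹
s = 3.0×10⁻¹¹ mol/L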